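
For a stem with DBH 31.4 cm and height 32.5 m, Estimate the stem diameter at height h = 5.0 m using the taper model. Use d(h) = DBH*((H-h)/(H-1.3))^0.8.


Taper: d(h) = DBH * ((H - h) / (H - 1.3))^0.8
Numerator = H - h = 32.5 - 5.0 = 27.5 m
Denominator = H - 1.3 = 32.5 - 1.3 = 31.2 m
Ratio = 27.5 / 31.2 = 0.88141
d = 31.4 * 0.88141^0.8 = 28.4 cm

28.4


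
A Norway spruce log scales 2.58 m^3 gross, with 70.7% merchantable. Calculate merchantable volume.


Formula: MV = V_total * (merchantable_pct / 100)
Merchantable fraction = 70.7% / 100 = 0.707
MV = 2.58 m^3 * 0.707 = 1.824 m^3

1.824


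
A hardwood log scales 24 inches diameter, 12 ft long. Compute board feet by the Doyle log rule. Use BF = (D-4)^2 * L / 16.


Doyle: BF = (D - 4)^2 * L / 16
Adjusted diameter = 24 - 4 = 20 in
(D-4)^2 = 20^2 = 400
BF = 400 * 12 / 16 = 300 BF

300


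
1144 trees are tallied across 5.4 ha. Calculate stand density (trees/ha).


Formula: Stand Density = N_trees / Area_ha
Density = 1144 trees / 5.4 ha
Density = 212 trees/ha

212


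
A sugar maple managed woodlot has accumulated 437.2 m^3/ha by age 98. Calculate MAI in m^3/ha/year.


Formula: MAI = Total Volume / Stand Age
MAI = 437.2 m^3/ha / 98 years
MAI = 4.46 m^3/ha/year

4.46


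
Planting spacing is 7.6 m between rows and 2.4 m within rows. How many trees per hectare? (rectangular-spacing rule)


Formula: TPH = 10000 m^2/ha / (spacing_x * spacing_y)
Area per tree = 7.6 m * 2.4 m = 18.24 m^2
TPH = 10000 / 18.24 = 548 trees/ha

548


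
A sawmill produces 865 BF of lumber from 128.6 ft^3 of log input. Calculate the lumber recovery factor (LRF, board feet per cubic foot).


Formula: LRF = Lumber Output (BF) / Log Input (ft^3)
LRF = 865 BF / 128.6 ft^3
LRF = 6.73 BF/ft^3

6.73


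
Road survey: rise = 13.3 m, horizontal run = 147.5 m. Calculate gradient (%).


Formula: Gradient = rise / run * 100
Gradient = 13.3 / 147.5 * 100 = 9.0%

9.0


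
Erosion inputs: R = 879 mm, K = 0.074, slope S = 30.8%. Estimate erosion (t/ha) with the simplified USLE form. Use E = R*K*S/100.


Formula: E = R * K * S / 100  (simplified USLE)
R * K = 879 * 0.074 = 65.046
E = 65.046 * 30.8 / 100 = 20.03 t/ha

20.03


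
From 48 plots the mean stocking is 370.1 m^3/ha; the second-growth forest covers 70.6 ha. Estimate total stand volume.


Formula: Total Volume = Mean Volume per ha * Total Area
Total Volume = 370.1 m^3/ha * 70.6 ha
Total Volume = 26129 m^3

26129


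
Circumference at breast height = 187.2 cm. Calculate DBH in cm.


Formula: DBH = C / pi
DBH = 187.2 / pi
pi = 3.14159...
DBH = 59.6 cm

59.6


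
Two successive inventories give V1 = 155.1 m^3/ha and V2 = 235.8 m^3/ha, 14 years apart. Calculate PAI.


Formula: PAI = (V_T2 - V_T1) / (T2 - T1)
Volume increment = 235.8 - 155.1 = 80.7 m^3/ha
PAI = 80.7 / 14 = 5.76 m^3/ha/year

5.76


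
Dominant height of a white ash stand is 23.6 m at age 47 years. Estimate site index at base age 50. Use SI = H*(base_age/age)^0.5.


Formula: SI = H_dom * (base_age / age)^0.5
Age ratio = 50 / 47 = 1.06383
sqrt(age_ratio) = 1.03142
SI = 23.6 * 1.03142 = 24.3 m

24.3


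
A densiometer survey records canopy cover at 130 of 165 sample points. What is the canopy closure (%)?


Formula: Canopy closure = covered points / total points * 100
Closure = 130 / 165 * 100
Closure = 0.7879 * 100 = 78.8%

78.8


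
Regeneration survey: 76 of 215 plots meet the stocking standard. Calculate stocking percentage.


Formula: Stocking % = stocked plots / total plots * 100
Stocking = 76 / 215 * 100
Stocking = 0.3535 * 100 = 35.3%

35.3


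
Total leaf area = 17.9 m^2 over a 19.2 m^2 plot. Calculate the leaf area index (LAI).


Formula: LAI = total leaf area / ground area  (dimensionless)
LAI = 17.9 m^2 / 19.2 m^2
LAI = 0.93

0.93


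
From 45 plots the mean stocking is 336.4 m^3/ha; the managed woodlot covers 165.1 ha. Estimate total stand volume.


Formula: Total Volume = Mean Volume per ha * Total Area
Total Volume = 336.4 m^3/ha * 165.1 ha
Total Volume = 55540 m^3

55540


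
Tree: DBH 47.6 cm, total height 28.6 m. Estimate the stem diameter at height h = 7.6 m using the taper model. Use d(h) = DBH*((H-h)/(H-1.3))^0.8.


Taper: d(h) = DBH * ((H - h) / (H - 1.3))^0.8
Numerator = H - h = 28.6 - 7.6 = 21.0 m
Denominator = H - 1.3 = 28.6 - 1.3 = 27.3 m
Ratio = 21.0 / 27.3 = 0.76923
d = 47.6 * 0.76923^0.8 = 38.6 cm

38.6


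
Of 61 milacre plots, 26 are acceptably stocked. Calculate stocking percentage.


Formula: Stocking % = stocked plots / total plots * 100
Stocking = 26 / 61 * 100
Stocking = 0.4262 * 100 = 42.6%

42.6


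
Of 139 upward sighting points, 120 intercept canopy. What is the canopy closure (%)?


Formula: Canopy closure = covered points / total points * 100
Closure = 120 / 139 * 100
Closure = 0.8633 * 100 = 86.3%

86.3


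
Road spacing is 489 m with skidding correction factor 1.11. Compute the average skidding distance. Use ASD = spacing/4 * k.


Formula: ASD = (spacing / 4) * correction
Uncorrected distance = spacing / 4 = 489 / 4 = 122.25 m
ASD = 122.25 * 1.11 = 136 m

136


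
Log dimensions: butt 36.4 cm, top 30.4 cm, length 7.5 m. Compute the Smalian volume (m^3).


Smalian: V = (A1 + A2)/2 * L,  A = pi*(D/200)^2
A1 = pi*(36.4/200)^2 = 0.104062 m^2
A2 = pi*(30.4/200)^2 = 0.072583 m^2
V = (0.104062+0.072583)/2*7.5 = 0.6624 m^3

0.6624


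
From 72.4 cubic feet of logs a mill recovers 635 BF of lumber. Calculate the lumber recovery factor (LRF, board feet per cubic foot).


Formula: LRF = Lumber Output (BF) / Log Input (ft^3)
LRF = 635 BF / 72.4 ft^3
LRF = 8.77 BF/ft^3

8.77


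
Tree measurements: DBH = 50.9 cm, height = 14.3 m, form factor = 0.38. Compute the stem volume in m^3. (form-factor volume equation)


Formula: V = pi * (DBH/200)^2 * H * ff
Radius = DBH/200 = 50.9/200 = 0.2545 m
Radius^2 = 0.2545^2 = 0.06477025 m^2
V = pi * 0.06477025 * 14.3 * 0.38
V = 1.106 m^3

1.106


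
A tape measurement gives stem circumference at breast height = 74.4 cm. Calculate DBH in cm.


Formula: DBH = C / pi
DBH = 74.4 / pi
pi = 3.14159...
DBH = 23.7 cm

23.7


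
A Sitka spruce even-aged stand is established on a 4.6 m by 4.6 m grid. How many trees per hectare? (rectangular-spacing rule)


Formula: TPH = 10000 m^2/ha / (spacing_x * spacing_y)
Area per tree = 4.6 m * 4.6 m = 21.16 m^2
TPH = 10000 / 21.16 = 473 trees/ha

473


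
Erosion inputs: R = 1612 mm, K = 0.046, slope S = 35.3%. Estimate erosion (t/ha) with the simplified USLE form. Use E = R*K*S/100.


Formula: E = R * K * S / 100  (simplified USLE)
R * K = 1612 * 0.046 = 74.152
E = 74.152 * 35.3 / 100 = 26.18 t/ha

26.18


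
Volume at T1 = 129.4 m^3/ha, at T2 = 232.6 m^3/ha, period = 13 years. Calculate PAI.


Formula: PAI = (V_T2 - V_T1) / (T2 - T1)
Volume increment = 232.6 - 129.4 = 103.2 m^3/ha
PAI = 103.2 / 13 = 7.94 m^3/ha/year

7.94


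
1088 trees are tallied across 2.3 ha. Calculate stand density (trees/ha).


Formula: Stand Density = N_trees / Area_ha
Density = 1088 trees / 2.3 ha
Density = 473 trees/ha

473


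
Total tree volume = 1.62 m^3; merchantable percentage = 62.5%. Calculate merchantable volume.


Formula: MV = V_total * (merchantable_pct / 100)
Merchantable fraction = 62.5% / 100 = 0.625
MV = 1.62 m^3 * 0.625 = 1.013 m^3

1.013


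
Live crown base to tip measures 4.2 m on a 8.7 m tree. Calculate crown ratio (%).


Formula: Crown Ratio = (Crown Length / Total Height) * 100
CR = (4.2 m / 8.7 m) * 100
CR = 0.4828 * 100 = 48.3%

48.3


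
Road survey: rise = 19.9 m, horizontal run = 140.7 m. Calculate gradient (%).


Formula: Gradient = rise / run * 100
Gradient = 19.9 / 140.7 * 100 = 14.1%

14.1


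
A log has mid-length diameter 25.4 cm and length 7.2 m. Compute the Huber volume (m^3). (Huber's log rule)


Huber: V = Am * L,  Am = pi*(Dm/200)^2
Am = pi*(25.4/200)^2 = 0.050671 m^2
V = 0.050671*7.2 = 0.3648 m^3

0.3648


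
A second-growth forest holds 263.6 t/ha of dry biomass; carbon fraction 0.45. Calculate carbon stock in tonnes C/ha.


Formula: Carbon Stock = Biomass * Carbon Fraction
C = 263.6 t/ha * 0.45
C = 118.6 t C/ha

118.6


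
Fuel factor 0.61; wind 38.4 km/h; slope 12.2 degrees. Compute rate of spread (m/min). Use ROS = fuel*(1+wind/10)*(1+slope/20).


Formula: ROS = fuel * (1 + wind/10) * (1 + slope/20)
Wind factor = 1 + 38.4/10 = 4.84
Slope factor = 1 + 12.2/20 = 1.61
ROS = 0.61 * 4.84 * 1.61 = 4.75 m/min

4.75


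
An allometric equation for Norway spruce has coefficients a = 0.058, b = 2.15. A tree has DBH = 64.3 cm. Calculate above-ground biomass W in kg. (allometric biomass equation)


Formula: W = a * DBH^b  (allometric power law)
DBH^b = 64.3^2.15 = 7720.6451
W = 0.058 * 7720.6451 = 447.8 kg

447.8


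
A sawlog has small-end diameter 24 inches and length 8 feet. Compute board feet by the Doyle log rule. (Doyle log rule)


Doyle: BF = (D - 4)^2 * L / 16
Adjusted diameter = 24 - 4 = 20 in
(D-4)^2 = 20^2 = 400
BF = 400 * 8 / 16 = 200 BF

200


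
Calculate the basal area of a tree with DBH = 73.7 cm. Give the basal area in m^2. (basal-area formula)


Formula: BA = pi * (DBH/2)^2 / 10000  (cm^2 to m^2)
Radius = DBH/2 = 73.7/2 = 36.85 cm
BA = pi * 36.85^2 / 10000
   = 4266.0394 cm^2 / 10000
   = 0.4266 m^2

0.4266


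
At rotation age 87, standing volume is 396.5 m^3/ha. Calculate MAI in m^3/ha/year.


Formula: MAI = Total Volume / Stand Age
MAI = 396.5 m^3/ha / 87 years
MAI = 4.56 m^3/ha/year

4.56


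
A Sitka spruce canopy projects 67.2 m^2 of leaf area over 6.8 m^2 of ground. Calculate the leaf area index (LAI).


Formula: LAI = total leaf area / ground area  (dimensionless)
LAI = 67.2 m^2 / 6.8 m^2
LAI = 9.88

9.88


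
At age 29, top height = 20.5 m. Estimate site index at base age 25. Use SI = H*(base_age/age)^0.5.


Formula: SI = H_dom * (base_age / age)^0.5
Age ratio = 25 / 29 = 0.86207
sqrt(age_ratio) = 0.92848
SI = 20.5 * 0.92848 = 19.0 m

19.0


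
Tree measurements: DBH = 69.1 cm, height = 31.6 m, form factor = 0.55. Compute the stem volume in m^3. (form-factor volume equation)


Formula: V = pi * (DBH/200)^2 * H * ff
Radius = DBH/200 = 69.1/200 = 0.3455 m
Radius^2 = 0.3455^2 = 0.11937025 m^2
V = pi * 0.11937025 * 31.6 * 0.55
V = 6.518 m^3

6.518


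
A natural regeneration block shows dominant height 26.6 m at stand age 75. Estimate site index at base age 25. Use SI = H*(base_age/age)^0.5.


Formula: SI = H_dom * (base_age / age)^0.5
Age ratio = 25 / 75 = 0.33333
sqrt(age_ratio) = 0.57735
SI = 26.6 * 0.57735 = 15.4 m

15.4


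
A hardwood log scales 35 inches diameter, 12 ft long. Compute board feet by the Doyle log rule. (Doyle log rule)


Doyle: BF = (D - 4)^2 * L / 16
Adjusted diameter = 35 - 4 = 31 in
(D-4)^2 = 31^2 = 961
BF = 961 * 12 / 16 = 721 BF

721


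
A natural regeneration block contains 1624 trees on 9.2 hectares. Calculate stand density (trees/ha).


Formula: Stand Density = N_trees / Area_ha
Density = 1624 trees / 9.2 ha
Density = 177 trees/ha

177


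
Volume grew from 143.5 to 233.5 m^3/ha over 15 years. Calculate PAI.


Formula: PAI = (V_T2 - V_T1) / (T2 - T1)
Volume increment = 233.5 - 143.5 = 90.0 m^3/ha
PAI = 90.0 / 15 = 6.0 m^3/ha/year

6.0


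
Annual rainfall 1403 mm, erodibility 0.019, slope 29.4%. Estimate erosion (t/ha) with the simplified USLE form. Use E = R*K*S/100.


Formula: E = R * K * S / 100  (simplified USLE)
R * K = 1403 * 0.019 = 26.657
E = 26.657 * 29.4 / 100 = 7.84 t/ha

7.84


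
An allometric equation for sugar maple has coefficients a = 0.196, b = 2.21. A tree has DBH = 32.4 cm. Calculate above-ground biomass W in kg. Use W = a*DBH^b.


Formula: W = a * DBH^b  (allometric power law)
DBH^b = 32.4^2.21 = 2179.237
W = 0.196 * 2179.237 = 427.1 kg

427.1


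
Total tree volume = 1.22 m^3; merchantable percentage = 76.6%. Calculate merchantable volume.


Formula: MV = V_total * (merchantable_pct / 100)
Merchantable fraction = 76.6% / 100 = 0.766
MV = 1.22 m^3 * 0.766 = 0.935 m^3

0.935


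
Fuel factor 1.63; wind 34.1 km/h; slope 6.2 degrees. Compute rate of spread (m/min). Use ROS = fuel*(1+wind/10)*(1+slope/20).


Formula: ROS = fuel * (1 + wind/10) * (1 + slope/20)
Wind factor = 1 + 34.1/10 = 4.41
Slope factor = 1 + 6.2/20 = 1.31
ROS = 1.63 * 4.41 * 1.31 = 9.42 m/min

9.42


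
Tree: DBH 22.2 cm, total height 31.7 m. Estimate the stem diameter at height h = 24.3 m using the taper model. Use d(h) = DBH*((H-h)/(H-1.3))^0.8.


Taper: d(h) = DBH * ((H - h) / (H - 1.3))^0.8
Numerator = H - h = 31.7 - 24.3 = 7.4 m
Denominator = H - 1.3 = 31.7 - 1.3 = 30.4 m
Ratio = 7.4 / 30.4 = 0.24342
d = 22.2 * 0.24342^0.8 = 7.2 cm

7.2


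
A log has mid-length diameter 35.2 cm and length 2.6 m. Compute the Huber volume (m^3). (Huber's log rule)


Huber: V = Am * L,  Am = pi*(Dm/200)^2
Am = pi*(35.2/200)^2 = 0.097314 m^2
V = 0.097314*2.6 = 0.253 m^3

0.253


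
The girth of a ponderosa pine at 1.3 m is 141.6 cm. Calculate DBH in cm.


Formula: DBH = C / pi
DBH = 141.6 / pi
pi = 3.14159...
DBH = 45.1 cm

45.1


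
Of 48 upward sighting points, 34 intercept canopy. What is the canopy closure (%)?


Formula: Canopy closure = covered points / total points * 100
Closure = 34 / 48 * 100
Closure = 0.7083 * 100 = 70.8%

70.8


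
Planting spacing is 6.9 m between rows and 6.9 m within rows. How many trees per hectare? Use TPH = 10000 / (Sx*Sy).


Formula: TPH = 10000 m^2/ha / (spacing_x * spacing_y)
Area per tree = 6.9 m * 6.9 m = 47.61 m^2
TPH = 10000 / 47.61 = 210 trees/ha

210


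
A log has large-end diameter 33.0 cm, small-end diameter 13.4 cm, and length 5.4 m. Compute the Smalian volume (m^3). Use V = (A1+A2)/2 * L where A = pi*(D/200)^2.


Smalian: V = (A1 + A2)/2 * L,  A = pi*(D/200)^2
A1 = pi*(33.0/200)^2 = 0.08553 m^2
A2 = pi*(13.4/200)^2 = 0.014103 m^2
V = (0.08553+0.014103)/2*5.4 = 0.269 m^3

0.269


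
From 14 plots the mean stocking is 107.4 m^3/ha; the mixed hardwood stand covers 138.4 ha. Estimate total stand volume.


Formula: Total Volume = Mean Volume per ha * Total Area
Total Volume = 107.4 m^3/ha * 138.4 ha
Total Volume = 14864 m^3

14864


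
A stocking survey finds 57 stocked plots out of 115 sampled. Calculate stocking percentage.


Formula: Stocking % = stocked plots / total plots * 100
Stocking = 57 / 115 * 100
Stocking = 0.4957 * 100 = 49.6%

49.6


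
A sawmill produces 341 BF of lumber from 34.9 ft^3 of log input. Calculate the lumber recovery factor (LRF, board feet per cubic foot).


Formula: LRF = Lumber Output (BF) / Log Input (ft^3)
LRF = 341 BF / 34.9 ft^3
LRF = 9.77 BF/ft^3

9.77


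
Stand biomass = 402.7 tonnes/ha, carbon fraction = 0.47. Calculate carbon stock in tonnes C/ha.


Formula: Carbon Stock = Biomass * Carbon Fraction
C = 402.7 t/ha * 0.47
C = 189.3 t C/ha

189.3


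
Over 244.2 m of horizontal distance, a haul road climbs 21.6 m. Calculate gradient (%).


Formula: Gradient = rise / run * 100
Gradient = 21.6 / 244.2 * 100 = 8.8%

8.8


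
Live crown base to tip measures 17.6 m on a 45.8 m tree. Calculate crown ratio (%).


Formula: Crown Ratio = (Crown Length / Total Height) * 100
CR = (17.6 m / 45.8 m) * 100
CR = 0.3843 * 100 = 38.4%

38.4


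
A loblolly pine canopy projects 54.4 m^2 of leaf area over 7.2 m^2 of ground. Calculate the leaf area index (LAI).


Formula: LAI = total leaf area / ground area  (dimensionless)
LAI = 54.4 m^2 / 7.2 m^2
LAI = 7.56

7.56


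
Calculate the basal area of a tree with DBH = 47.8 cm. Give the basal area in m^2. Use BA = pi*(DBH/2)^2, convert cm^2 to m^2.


Formula: BA = pi * (DBH/2)^2 / 10000  (cm^2 to m^2)
Radius = DBH/2 = 47.8/2 = 23.9 cm
BA = pi * 23.9^2 / 10000
   = 1794.5091 cm^2 / 10000
   = 0.1795 m^2

0.1795


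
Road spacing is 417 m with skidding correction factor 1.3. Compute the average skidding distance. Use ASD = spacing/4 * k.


Formula: ASD = (spacing / 4) * correction
Uncorrected distance = spacing / 4 = 417 / 4 = 104.25 m
ASD = 104.25 * 1.3 = 136 m

136


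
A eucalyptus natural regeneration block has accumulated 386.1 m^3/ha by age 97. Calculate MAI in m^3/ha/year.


Formula: MAI = Total Volume / Stand Age
MAI = 386.1 m^3/ha / 97 years
MAI = 3.98 m^3/ha/year

3.98


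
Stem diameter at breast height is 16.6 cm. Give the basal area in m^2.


Formula: BA = pi * (DBH/2)^2 / 10000  (cm^2 to m^2)
Radius = DBH/2 = 16.6/2 = 8.3 cm
BA = pi * 8.3^2 / 10000
   = 216.4243 cm^2 / 10000
   = 0.0216 m^2

0.0216


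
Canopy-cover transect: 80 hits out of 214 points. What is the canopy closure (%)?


Formula: Canopy closure = covered points / total points * 100
Closure = 80 / 214 * 100
Closure = 0.3738 * 100 = 37.4%

37.4


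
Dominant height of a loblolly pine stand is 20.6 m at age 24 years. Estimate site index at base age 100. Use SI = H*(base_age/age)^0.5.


Formula: SI = H_dom * (base_age / age)^0.5
Age ratio = 100 / 24 = 4.16667
sqrt(age_ratio) = 2.04124
SI = 20.6 * 2.04124 = 42.0 m

42.0


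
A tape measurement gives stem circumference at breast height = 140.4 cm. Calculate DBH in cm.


Formula: DBH = C / pi
DBH = 140.4 / pi
pi = 3.14159...
DBH = 44.7 cm

44.7


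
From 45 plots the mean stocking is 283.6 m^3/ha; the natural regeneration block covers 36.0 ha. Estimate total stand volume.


Formula: Total Volume = Mean Volume per ha * Total Area
Total Volume = 283.6 m^3/ha * 36.0 ha
Total Volume = 10210 m^3

10210


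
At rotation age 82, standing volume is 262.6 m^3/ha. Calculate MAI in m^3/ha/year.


Formula: MAI = Total Volume / Stand Age
MAI = 262.6 m^3/ha / 82 years
MAI = 3.2 m^3/ha/year

3.2


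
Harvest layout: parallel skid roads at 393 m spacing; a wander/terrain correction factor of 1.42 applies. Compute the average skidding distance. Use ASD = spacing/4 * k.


Formula: ASD = (spacing / 4) * correction
Uncorrected distance = spacing / 4 = 393 / 4 = 98.25 m
ASD = 98.25 * 1.42 = 140 m

140


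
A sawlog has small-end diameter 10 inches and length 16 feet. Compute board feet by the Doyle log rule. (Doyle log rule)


Doyle: BF = (D - 4)^2 * L / 16
Adjusted diameter = 10 - 4 = 6 in
(D-4)^2 = 6^2 = 36
BF = 36 * 16 / 16 = 36 BF

36


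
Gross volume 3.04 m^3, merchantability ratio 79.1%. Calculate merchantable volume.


Formula: MV = V_total * (merchantable_pct / 100)
Merchantable fraction = 79.1% / 100 = 0.791
MV = 3.04 m^3 * 0.791 = 2.405 m^3

2.405


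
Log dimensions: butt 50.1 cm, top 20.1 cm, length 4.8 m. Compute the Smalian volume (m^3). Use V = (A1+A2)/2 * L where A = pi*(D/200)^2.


Smalian: V = (A1 + A2)/2 * L,  A = pi*(D/200)^2
A1 = pi*(50.1/200)^2 = 0.197136 m^2
A2 = pi*(20.1/200)^2 = 0.031731 m^2
V = (0.197136+0.031731)/2*4.8 = 0.5493 m^3

0.5493


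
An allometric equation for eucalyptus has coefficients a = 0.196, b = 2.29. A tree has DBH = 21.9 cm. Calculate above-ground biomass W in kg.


Formula: W = a * DBH^b  (allometric power law)
DBH^b = 21.9^2.29 = 1173.8619
W = 0.196 * 1173.8619 = 230.1 kg

230.1


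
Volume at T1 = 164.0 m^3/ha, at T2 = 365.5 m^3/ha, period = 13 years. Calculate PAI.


Formula: PAI = (V_T2 - V_T1) / (T2 - T1)
Volume increment = 365.5 - 164.0 = 201.5 m^3/ha
PAI = 201.5 / 13 = 15.5 m^3/ha/year

15.5


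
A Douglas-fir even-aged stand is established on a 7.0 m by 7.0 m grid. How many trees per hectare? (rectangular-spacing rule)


Formula: TPH = 10000 m^2/ha / (spacing_x * spacing_y)
Area per tree = 7.0 m * 7.0 m = 49.0 m^2
TPH = 10000 / 49.0 = 204 trees/ha

204


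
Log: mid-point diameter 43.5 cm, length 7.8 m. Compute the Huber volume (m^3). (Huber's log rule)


Huber: V = Am * L,  Am = pi*(Dm/200)^2
Am = pi*(43.5/200)^2 = 0.148617 m^2
V = 0.148617*7.8 = 1.1592 m^3

1.1592


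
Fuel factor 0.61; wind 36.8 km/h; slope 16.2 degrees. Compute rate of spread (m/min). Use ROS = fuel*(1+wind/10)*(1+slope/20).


Formula: ROS = fuel * (1 + wind/10) * (1 + slope/20)
Wind factor = 1 + 36.8/10 = 4.68
Slope factor = 1 + 16.2/20 = 1.81
ROS = 0.61 * 4.68 * 1.81 = 5.17 m/min

5.17


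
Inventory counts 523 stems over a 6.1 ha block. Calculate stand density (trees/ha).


Formula: Stand Density = N_trees / Area_ha
Density = 523 trees / 6.1 ha
Density = 86 trees/ha

86


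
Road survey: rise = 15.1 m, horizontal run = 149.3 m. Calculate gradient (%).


Formula: Gradient = rise / run * 100
Gradient = 15.1 / 149.3 * 100 = 10.1%

10.1


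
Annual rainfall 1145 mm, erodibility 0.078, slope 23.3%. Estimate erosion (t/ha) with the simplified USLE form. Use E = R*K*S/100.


Formula: E = R * K * S / 100  (simplified USLE)
R * K = 1145 * 0.078 = 89.31
E = 89.31 * 23.3 / 100 = 20.81 t/ha

20.81


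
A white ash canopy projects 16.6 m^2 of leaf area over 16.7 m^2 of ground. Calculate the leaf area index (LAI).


Formula: LAI = total leaf area / ground area  (dimensionless)
LAI = 16.6 m^2 / 16.7 m^2
LAI = 0.99

0.99


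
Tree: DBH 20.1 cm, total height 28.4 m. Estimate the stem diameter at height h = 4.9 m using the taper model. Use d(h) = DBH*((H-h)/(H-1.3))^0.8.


Taper: d(h) = DBH * ((H - h) / (H - 1.3))^0.8
Numerator = H - h = 28.4 - 4.9 = 23.5 m
Denominator = H - 1.3 = 28.4 - 1.3 = 27.1 m
Ratio = 23.5 / 27.1 = 0.86716
d = 20.1 * 0.86716^0.8 = 17.9 cm

17.9


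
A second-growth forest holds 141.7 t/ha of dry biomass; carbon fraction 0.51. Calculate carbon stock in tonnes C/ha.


Formula: Carbon Stock = Biomass * Carbon Fraction
C = 141.7 t/ha * 0.51
C = 72.3 t C/ha

72.3


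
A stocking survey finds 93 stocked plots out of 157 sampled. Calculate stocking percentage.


Formula: Stocking % = stocked plots / total plots * 100
Stocking = 93 / 157 * 100
Stocking = 0.5924 * 100 = 59.2%

59.2


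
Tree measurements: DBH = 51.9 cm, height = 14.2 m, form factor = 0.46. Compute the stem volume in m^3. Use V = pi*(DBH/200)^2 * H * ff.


Formula: V = pi * (DBH/200)^2 * H * ff
Radius = DBH/200 = 51.9/200 = 0.2595 m
Radius^2 = 0.2595^2 = 0.06734025 m^2
V = pi * 0.06734025 * 14.2 * 0.46
V = 1.382 m^3

1.382


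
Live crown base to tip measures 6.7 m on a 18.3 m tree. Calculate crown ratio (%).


Formula: Crown Ratio = (Crown Length / Total Height) * 100
CR = (6.7 m / 18.3 m) * 100
CR = 0.3661 * 100 = 36.6%

36.6


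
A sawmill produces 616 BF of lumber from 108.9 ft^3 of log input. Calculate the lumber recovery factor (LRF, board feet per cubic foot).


Formula: LRF = Lumber Output (BF) / Log Input (ft^3)
LRF = 616 BF / 108.9 ft^3
LRF = 5.66 BF/ft^3

5.66


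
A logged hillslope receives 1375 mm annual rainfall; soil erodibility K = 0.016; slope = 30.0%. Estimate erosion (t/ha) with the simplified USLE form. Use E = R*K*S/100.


Formula: E = R * K * S / 100  (simplified USLE)
R * K = 1375 * 0.016 = 22.0
E = 22.0 * 30.0 / 100 = 6.6 t/ha

6.6


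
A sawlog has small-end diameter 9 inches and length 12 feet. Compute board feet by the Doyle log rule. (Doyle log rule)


Doyle: BF = (D - 4)^2 * L / 16
Adjusted diameter = 9 - 4 = 5 in
(D-4)^2 = 5^2 = 25
BF = 25 * 12 / 16 = 19 BF

19


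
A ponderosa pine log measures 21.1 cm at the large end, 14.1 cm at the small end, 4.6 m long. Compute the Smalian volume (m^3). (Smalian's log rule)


Smalian: V = (A1 + A2)/2 * L,  A = pi*(D/200)^2
A1 = pi*(21.1/200)^2 = 0.034967 m^2
A2 = pi*(14.1/200)^2 = 0.015615 m^2
V = (0.034967+0.015615)/2*4.6 = 0.1163 m^3

0.1163


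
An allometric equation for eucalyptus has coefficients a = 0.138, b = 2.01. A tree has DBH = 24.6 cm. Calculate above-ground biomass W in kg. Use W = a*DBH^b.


Formula: W = a * DBH^b  (allometric power law)
DBH^b = 24.6^2.01 = 624.8555
W = 0.138 * 624.8555 = 86.2 kg

86.2


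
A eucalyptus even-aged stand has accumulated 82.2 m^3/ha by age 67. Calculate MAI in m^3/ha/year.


Formula: MAI = Total Volume / Stand Age
MAI = 82.2 m^3/ha / 67 years
MAI = 1.23 m^3/ha/year

1.23


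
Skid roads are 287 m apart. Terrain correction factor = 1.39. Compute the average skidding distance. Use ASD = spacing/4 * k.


Formula: ASD = (spacing / 4) * correction
Uncorrected distance = spacing / 4 = 287 / 4 = 71.75 m
ASD = 71.75 * 1.39 = 100 m

100


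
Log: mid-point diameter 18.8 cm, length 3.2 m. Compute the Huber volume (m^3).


Huber: V = Am * L,  Am = pi*(Dm/200)^2
Am = pi*(18.8/200)^2 = 0.027759 m^2
V = 0.027759*3.2 = 0.0888 m^3

0.0888


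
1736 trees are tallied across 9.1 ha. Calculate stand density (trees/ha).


Formula: Stand Density = N_trees / Area_ha
Density = 1736 trees / 9.1 ha
Density = 191 trees/ha

191


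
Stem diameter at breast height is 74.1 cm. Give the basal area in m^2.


Formula: BA = pi * (DBH/2)^2 / 10000  (cm^2 to m^2)
Radius = DBH/2 = 74.1/2 = 37.05 cm
BA = pi * 37.05^2 / 10000
   = 4312.4721 cm^2 / 10000
   = 0.4312 m^2

0.4312


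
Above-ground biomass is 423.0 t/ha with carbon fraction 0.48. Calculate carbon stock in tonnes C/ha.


Formula: Carbon Stock = Biomass * Carbon Fraction
C = 423.0 t/ha * 0.48
C = 203.0 t C/ha

203.0


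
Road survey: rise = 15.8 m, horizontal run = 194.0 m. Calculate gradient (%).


Formula: Gradient = rise / run * 100
Gradient = 15.8 / 194.0 * 100 = 8.1%

8.1


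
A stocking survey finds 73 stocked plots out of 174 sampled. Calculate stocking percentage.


Formula: Stocking % = stocked plots / total plots * 100
Stocking = 73 / 174 * 100
Stocking = 0.4195 * 100 = 42.0%

42.0


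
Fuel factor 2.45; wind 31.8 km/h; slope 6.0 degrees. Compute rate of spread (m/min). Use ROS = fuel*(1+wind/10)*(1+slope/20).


Formula: ROS = fuel * (1 + wind/10) * (1 + slope/20)
Wind factor = 1 + 31.8/10 = 4.18
Slope factor = 1 + 6.0/20 = 1.3
ROS = 2.45 * 4.18 * 1.3 = 13.31 m/min

13.31


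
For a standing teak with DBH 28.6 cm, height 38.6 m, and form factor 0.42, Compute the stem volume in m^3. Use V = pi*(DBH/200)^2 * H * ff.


Formula: V = pi * (DBH/200)^2 * H * ff
Radius = DBH/200 = 28.6/200 = 0.143 m
Radius^2 = 0.143^2 = 0.020449 m^2
V = pi * 0.020449 * 38.6 * 0.42
V = 1.041 m^3

1.041


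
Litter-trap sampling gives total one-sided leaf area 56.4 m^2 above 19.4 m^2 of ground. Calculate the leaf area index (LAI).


Formula: LAI = total leaf area / ground area  (dimensionless)
LAI = 56.4 m^2 / 19.4 m^2
LAI = 2.91

2.91


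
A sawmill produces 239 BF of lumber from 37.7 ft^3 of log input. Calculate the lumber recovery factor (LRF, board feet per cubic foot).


Formula: LRF = Lumber Output (BF) / Log Input (ft^3)
LRF = 239 BF / 37.7 ft^3
LRF = 6.34 BF/ft^3

6.34


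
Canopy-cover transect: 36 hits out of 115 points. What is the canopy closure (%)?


Formula: Canopy closure = covered points / total points * 100
Closure = 36 / 115 * 100
Closure = 0.313 * 100 = 31.3%

31.3


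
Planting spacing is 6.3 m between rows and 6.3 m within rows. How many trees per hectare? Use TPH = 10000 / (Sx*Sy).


Formula: TPH = 10000 m^2/ha / (spacing_x * spacing_y)
Area per tree = 6.3 m * 6.3 m = 39.69 m^2
TPH = 10000 / 39.69 = 252 trees/ha

252


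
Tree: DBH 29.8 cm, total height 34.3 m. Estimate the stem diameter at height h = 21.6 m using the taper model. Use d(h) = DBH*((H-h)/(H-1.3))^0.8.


Taper: d(h) = DBH * ((H - h) / (H - 1.3))^0.8
Numerator = H - h = 34.3 - 21.6 = 12.7 m
Denominator = H - 1.3 = 34.3 - 1.3 = 33.0 m
Ratio = 12.7 / 33.0 = 0.38485
d = 29.8 * 0.38485^0.8 = 13.9 cm

13.9


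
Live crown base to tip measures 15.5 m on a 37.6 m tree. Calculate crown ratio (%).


Formula: Crown Ratio = (Crown Length / Total Height) * 100
CR = (15.5 m / 37.6 m) * 100
CR = 0.4122 * 100 = 41.2%

41.2


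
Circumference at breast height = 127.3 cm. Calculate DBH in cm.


Formula: DBH = C / pi
DBH = 127.3 / pi
pi = 3.14159...
DBH = 40.5 cm

40.5


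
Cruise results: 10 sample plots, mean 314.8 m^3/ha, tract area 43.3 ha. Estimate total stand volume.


Formula: Total Volume = Mean Volume per ha * Total Area
Total Volume = 314.8 m^3/ha * 43.3 ha
Total Volume = 13631 m^3

13631


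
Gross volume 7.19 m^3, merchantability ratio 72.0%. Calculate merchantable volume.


Formula: MV = V_total * (merchantable_pct / 100)
Merchantable fraction = 72.0% / 100 = 0.72
MV = 7.19 m^3 * 0.72 = 5.177 m^3

5.177


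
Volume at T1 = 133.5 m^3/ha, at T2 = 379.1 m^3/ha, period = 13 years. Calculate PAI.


Formula: PAI = (V_T2 - V_T1) / (T2 - T1)
Volume increment = 379.1 - 133.5 = 245.6 m^3/ha
PAI = 245.6 / 13 = 18.89 m^3/ha/year

18.89


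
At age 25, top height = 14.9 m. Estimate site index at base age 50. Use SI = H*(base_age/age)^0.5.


Formula: SI = H_dom * (base_age / age)^0.5
Age ratio = 50 / 25 = 2.0
sqrt(age_ratio) = 1.41421
SI = 14.9 * 1.41421 = 21.1 m

21.1


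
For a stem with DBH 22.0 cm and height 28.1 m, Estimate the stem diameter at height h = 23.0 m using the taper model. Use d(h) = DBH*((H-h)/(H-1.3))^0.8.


Taper: d(h) = DBH * ((H - h) / (H - 1.3))^0.8
Numerator = H - h = 28.1 - 23.0 = 5.1 m
Denominator = H - 1.3 = 28.1 - 1.3 = 26.8 m
Ratio = 5.1 / 26.8 = 0.1903
d = 22.0 * 0.1903^0.8 = 5.8 cm

5.8


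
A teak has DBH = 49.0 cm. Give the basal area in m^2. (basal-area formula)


Formula: BA = pi * (DBH/2)^2 / 10000  (cm^2 to m^2)
Radius = DBH/2 = 49.0/2 = 24.5 cm
BA = pi * 24.5^2 / 10000
   = 1885.741 cm^2 / 10000
   = 0.1886 m^2

0.1886


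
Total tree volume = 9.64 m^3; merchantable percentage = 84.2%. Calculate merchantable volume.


Formula: MV = V_total * (merchantable_pct / 100)
Merchantable fraction = 84.2% / 100 = 0.842
MV = 9.64 m^3 * 0.842 = 8.117 m^3

8.117


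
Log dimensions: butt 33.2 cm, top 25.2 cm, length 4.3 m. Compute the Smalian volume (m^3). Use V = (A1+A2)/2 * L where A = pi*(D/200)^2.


Smalian: V = (A1 + A2)/2 * L,  A = pi*(D/200)^2
A1 = pi*(33.2/200)^2 = 0.08657 m^2
A2 = pi*(25.2/200)^2 = 0.049876 m^2
V = (0.08657+0.049876)/2*4.3 = 0.2934 m^3

0.2934


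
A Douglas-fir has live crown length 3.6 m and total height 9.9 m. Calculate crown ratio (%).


Formula: Crown Ratio = (Crown Length / Total Height) * 100
CR = (3.6 m / 9.9 m) * 100
CR = 0.3636 * 100 = 36.4%

36.4


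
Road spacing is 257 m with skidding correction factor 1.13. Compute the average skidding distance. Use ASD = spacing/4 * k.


Formula: ASD = (spacing / 4) * correction
Uncorrected distance = spacing / 4 = 257 / 4 = 64.25 m
ASD = 64.25 * 1.13 = 73 m

73


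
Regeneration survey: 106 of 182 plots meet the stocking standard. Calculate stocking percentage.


Formula: Stocking % = stocked plots / total plots * 100
Stocking = 106 / 182 * 100
Stocking = 0.5824 * 100 = 58.2%

58.2


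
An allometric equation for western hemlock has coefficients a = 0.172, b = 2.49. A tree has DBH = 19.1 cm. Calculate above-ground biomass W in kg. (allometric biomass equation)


Formula: W = a * DBH^b  (allometric power law)
DBH^b = 19.1^2.49 = 1548.0076
W = 0.172 * 1548.0076 = 266.3 kg

266.3


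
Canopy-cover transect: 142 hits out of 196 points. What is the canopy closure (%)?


Formula: Canopy closure = covered points / total points * 100
Closure = 142 / 196 * 100
Closure = 0.7245 * 100 = 72.4%

72.4


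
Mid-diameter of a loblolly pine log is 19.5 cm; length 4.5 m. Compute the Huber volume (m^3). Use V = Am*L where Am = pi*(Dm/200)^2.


Huber: V = Am * L,  Am = pi*(Dm/200)^2
Am = pi*(19.5/200)^2 = 0.029865 m^2
V = 0.029865*4.5 = 0.1344 m^3

0.1344


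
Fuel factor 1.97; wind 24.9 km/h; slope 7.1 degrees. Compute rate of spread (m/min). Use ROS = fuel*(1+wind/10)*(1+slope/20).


Formula: ROS = fuel * (1 + wind/10) * (1 + slope/20)
Wind factor = 1 + 24.9/10 = 3.49
Slope factor = 1 + 7.1/20 = 1.355
ROS = 1.97 * 3.49 * 1.355 = 9.32 m/min

9.32


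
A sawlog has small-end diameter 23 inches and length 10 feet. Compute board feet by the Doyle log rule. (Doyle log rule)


Doyle: BF = (D - 4)^2 * L / 16
Adjusted diameter = 23 - 4 = 19 in
(D-4)^2 = 19^2 = 361
BF = 361 * 10 / 16 = 226 BF

226


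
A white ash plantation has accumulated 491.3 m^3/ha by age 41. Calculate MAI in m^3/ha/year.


Formula: MAI = Total Volume / Stand Age
MAI = 491.3 m^3/ha / 41 years
MAI = 11.98 m^3/ha/year

11.98


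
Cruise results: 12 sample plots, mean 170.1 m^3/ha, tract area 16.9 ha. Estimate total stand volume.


Formula: Total Volume = Mean Volume per ha * Total Area
Total Volume = 170.1 m^3/ha * 16.9 ha
Total Volume = 2875 m^3

2875


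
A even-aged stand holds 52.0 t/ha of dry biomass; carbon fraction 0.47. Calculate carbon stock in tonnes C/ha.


Formula: Carbon Stock = Biomass * Carbon Fraction
C = 52.0 t/ha * 0.47
C = 24.4 t C/ha

24.4


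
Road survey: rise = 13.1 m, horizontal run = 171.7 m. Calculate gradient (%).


Formula: Gradient = rise / run * 100
Gradient = 13.1 / 171.7 * 100 = 7.6%

7.6


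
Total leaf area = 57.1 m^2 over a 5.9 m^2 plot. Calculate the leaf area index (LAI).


Formula: LAI = total leaf area / ground area  (dimensionless)
LAI = 57.1 m^2 / 5.9 m^2
LAI = 9.68

9.68


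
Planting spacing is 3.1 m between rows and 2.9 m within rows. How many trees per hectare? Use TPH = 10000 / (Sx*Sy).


Formula: TPH = 10000 m^2/ha / (spacing_x * spacing_y)
Area per tree = 3.1 m * 2.9 m = 8.99 m^2
TPH = 10000 / 8.99 = 1112 trees/ha

1112


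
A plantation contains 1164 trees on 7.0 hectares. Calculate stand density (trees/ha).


Formula: Stand Density = N_trees / Area_ha
Density = 1164 trees / 7.0 ha
Density = 166 trees/ha

166


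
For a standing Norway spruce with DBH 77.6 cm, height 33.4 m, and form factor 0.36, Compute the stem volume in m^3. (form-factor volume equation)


Formula: V = pi * (DBH/200)^2 * H * ff
Radius = DBH/200 = 77.6/200 = 0.388 m
Radius^2 = 0.388^2 = 0.150544 m^2
V = pi * 0.150544 * 33.4 * 0.36
V = 5.687 m^3

5.687


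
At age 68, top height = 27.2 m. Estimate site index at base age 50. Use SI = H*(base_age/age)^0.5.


Formula: SI = H_dom * (base_age / age)^0.5
Age ratio = 50 / 68 = 0.73529
sqrt(age_ratio) = 0.85749
SI = 27.2 * 0.85749 = 23.3 m

23.3


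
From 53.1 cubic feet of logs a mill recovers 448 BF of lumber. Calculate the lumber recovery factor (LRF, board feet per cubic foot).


Formula: LRF = Lumber Output (BF) / Log Input (ft^3)
LRF = 448 BF / 53.1 ft^3
LRF = 8.44 BF/ft^3

8.44


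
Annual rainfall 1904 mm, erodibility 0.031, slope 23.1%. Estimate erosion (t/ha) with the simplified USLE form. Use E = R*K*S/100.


Formula: E = R * K * S / 100  (simplified USLE)
R * K = 1904 * 0.031 = 59.024
E = 59.024 * 23.1 / 100 = 13.63 t/ha

13.63


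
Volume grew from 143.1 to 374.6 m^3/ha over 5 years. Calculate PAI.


Formula: PAI = (V_T2 - V_T1) / (T2 - T1)
Volume increment = 374.6 - 143.1 = 231.5 m^3/ha
PAI = 231.5 / 5 = 46.3 m^3/ha/year

46.3


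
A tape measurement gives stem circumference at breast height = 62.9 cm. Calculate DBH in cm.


Formula: DBH = C / pi
DBH = 62.9 / pi
pi = 3.14159...
DBH = 20.0 cm

20.0


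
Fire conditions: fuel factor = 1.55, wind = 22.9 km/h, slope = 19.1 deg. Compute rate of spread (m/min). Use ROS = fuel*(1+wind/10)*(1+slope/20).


Formula: ROS = fuel * (1 + wind/10) * (1 + slope/20)
Wind factor = 1 + 22.9/10 = 3.29
Slope factor = 1 + 19.1/20 = 1.955
ROS = 1.55 * 3.29 * 1.955 = 9.97 m/min

9.97


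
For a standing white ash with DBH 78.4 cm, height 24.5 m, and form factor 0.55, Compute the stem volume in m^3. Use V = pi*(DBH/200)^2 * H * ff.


Formula: V = pi * (DBH/200)^2 * H * ff
Radius = DBH/200 = 78.4/200 = 0.392 m
Radius^2 = 0.392^2 = 0.153664 m^2
V = pi * 0.153664 * 24.5 * 0.55
V = 6.505 m^3

6.505


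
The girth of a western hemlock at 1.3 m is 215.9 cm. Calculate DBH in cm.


Formula: DBH = C / pi
DBH = 215.9 / pi
pi = 3.14159...
DBH = 68.7 cm

68.7


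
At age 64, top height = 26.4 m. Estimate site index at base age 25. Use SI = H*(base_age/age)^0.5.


Formula: SI = H_dom * (base_age / age)^0.5
Age ratio = 25 / 64 = 0.39062
sqrt(age_ratio) = 0.625
SI = 26.4 * 0.625 = 16.5 m

16.5


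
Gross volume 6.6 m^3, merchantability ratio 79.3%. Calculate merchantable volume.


Formula: MV = V_total * (merchantable_pct / 100)
Merchantable fraction = 79.3% / 100 = 0.793
MV = 6.6 m^3 * 0.793 = 5.234 m^3

5.234


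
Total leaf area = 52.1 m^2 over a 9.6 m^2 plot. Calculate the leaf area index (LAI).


Formula: LAI = total leaf area / ground area  (dimensionless)
LAI = 52.1 m^2 / 9.6 m^2
LAI = 5.43

5.43


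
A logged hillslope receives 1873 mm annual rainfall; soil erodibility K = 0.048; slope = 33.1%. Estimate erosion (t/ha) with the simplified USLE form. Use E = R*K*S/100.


Formula: E = R * K * S / 100  (simplified USLE)
R * K = 1873 * 0.048 = 89.904
E = 89.904 * 33.1 / 100 = 29.76 t/ha

29.76


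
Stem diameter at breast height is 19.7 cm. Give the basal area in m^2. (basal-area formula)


Formula: BA = pi * (DBH/2)^2 / 10000  (cm^2 to m^2)
Radius = DBH/2 = 19.7/2 = 9.85 cm
BA = pi * 9.85^2 / 10000
   = 304.8052 cm^2 / 10000
   = 0.0305 m^2

0.0305


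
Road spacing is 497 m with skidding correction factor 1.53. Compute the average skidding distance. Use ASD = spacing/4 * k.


Formula: ASD = (spacing / 4) * correction
Uncorrected distance = spacing / 4 = 497 / 4 = 124.25 m
ASD = 124.25 * 1.53 = 190 m

190


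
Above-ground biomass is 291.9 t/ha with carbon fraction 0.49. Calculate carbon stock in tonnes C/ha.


Formula: Carbon Stock = Biomass * Carbon Fraction
C = 291.9 t/ha * 0.49
C = 143.0 t C/ha

143.0


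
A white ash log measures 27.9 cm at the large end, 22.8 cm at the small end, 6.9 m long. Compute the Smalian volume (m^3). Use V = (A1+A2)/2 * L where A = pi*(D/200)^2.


Smalian: V = (A1 + A2)/2 * L,  A = pi*(D/200)^2
A1 = pi*(27.9/200)^2 = 0.061136 m^2
A2 = pi*(22.8/200)^2 = 0.040828 m^2
V = (0.061136+0.040828)/2*6.9 = 0.3518 m^3

0.3518


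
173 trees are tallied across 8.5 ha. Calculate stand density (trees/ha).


Formula: Stand Density = N_trees / Area_ha
Density = 173 trees / 8.5 ha
Density = 20 trees/ha

20


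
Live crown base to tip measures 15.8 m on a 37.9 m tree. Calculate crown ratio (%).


Formula: Crown Ratio = (Crown Length / Total Height) * 100
CR = (15.8 m / 37.9 m) * 100
CR = 0.4169 * 100 = 41.7%

41.7


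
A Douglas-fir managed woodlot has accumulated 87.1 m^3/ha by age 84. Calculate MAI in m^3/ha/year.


Formula: MAI = Total Volume / Stand Age
MAI = 87.1 m^3/ha / 84 years
MAI = 1.04 m^3/ha/year

1.04


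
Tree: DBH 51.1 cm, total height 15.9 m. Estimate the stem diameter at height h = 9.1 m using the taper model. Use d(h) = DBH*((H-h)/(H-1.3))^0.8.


Taper: d(h) = DBH * ((H - h) / (H - 1.3))^0.8
Numerator = H - h = 15.9 - 9.1 = 6.8 m
Denominator = H - 1.3 = 15.9 - 1.3 = 14.6 m
Ratio = 6.8 / 14.6 = 0.46575
d = 51.1 * 0.46575^0.8 = 27.7 cm

27.7


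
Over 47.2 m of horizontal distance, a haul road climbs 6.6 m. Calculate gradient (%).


Formula: Gradient = rise / run * 100
Gradient = 6.6 / 47.2 * 100 = 14.0%

14.0


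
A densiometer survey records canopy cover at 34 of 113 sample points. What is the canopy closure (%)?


Formula: Canopy closure = covered points / total points * 100
Closure = 34 / 113 * 100
Closure = 0.3009 * 100 = 30.1%

30.1


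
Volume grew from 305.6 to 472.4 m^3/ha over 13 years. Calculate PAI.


Formula: PAI = (V_T2 - V_T1) / (T2 - T1)
Volume increment = 472.4 - 305.6 = 166.8 m^3/ha
PAI = 166.8 / 13 = 12.83 m^3/ha/year

12.83


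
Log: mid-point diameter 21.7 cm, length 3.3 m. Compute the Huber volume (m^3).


Huber: V = Am * L,  Am = pi*(Dm/200)^2
Am = pi*(21.7/200)^2 = 0.036984 m^2
V = 0.036984*3.3 = 0.122 m^3

0.122


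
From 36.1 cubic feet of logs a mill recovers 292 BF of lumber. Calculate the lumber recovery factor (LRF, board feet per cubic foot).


Formula: LRF = Lumber Output (BF) / Log Input (ft^3)
LRF = 292 BF / 36.1 ft^3
LRF = 8.09 BF/ft^3

8.09
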